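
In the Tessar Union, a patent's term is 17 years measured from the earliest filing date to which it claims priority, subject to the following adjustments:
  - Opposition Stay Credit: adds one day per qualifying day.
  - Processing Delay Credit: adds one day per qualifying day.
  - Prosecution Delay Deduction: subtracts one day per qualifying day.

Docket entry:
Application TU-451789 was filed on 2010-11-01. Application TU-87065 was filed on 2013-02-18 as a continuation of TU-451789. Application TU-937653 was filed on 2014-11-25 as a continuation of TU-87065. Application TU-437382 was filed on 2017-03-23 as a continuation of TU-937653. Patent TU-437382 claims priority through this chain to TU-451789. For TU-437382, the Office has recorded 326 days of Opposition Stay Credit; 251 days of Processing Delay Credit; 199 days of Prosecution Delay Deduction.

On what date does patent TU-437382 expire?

2028-11-13

Earliest priority filing: 1 November 2010.
Base term: 1 November 2010 + 17 years → 1 November 2027.
Opposition Stay Credit: +326 days → 22 September 2028.
Processing Delay Credit: +251 days → 31 May 2029.
Prosecution Delay Deduction: −199 days → 13 November 2028.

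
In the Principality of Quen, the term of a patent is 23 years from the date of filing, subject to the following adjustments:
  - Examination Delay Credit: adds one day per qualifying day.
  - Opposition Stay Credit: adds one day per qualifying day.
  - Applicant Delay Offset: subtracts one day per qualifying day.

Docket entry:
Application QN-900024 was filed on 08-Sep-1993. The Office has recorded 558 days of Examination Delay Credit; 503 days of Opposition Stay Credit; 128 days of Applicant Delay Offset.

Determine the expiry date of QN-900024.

Base term: filing date + 23 years → 8 September 2016.
Examination Delay Credit: +558 days → 20 March 2018.
Opposition Stay Credit: +503 days → 5 August 2019.
Applicant Delay Offset: −128 days → 30 March 2019.

March 30, 2019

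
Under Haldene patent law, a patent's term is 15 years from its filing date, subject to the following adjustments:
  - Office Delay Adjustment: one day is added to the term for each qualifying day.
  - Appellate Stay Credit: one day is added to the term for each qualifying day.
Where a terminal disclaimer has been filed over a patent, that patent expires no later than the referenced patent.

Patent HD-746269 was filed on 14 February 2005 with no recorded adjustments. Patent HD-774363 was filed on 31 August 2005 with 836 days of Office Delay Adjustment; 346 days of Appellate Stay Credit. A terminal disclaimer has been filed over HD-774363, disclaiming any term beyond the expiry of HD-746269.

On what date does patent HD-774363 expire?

2020-02-14

Natural term of HD-774363:
  Base: filing + 15 years → 31 August 2020.
  Office Delay Adjustment: +836 days → 15 December 2022.
  Appellate Stay Credit: +346 days → 26 November 2023.
Expiry of referenced patent HD-746269:
  Base: filing + 15 years → 14 February 2020.
Terminal disclaimer: HD-774363 expires on the earlier of 26 November 2023 and 14 February 2020.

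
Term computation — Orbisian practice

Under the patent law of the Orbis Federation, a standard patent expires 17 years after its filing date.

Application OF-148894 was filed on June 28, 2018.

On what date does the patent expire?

June 28, 2035

Filing date + 17 years → 28 June 2035.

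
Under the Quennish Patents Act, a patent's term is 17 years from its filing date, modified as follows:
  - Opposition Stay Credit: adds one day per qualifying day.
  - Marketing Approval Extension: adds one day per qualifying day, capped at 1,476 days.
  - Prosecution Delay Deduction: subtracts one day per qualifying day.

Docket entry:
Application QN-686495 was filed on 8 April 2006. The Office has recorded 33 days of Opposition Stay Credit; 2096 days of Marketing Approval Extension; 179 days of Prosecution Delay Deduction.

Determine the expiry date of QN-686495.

Base term: filing date + 17 years → 8 April 2023.
Opposition Stay Credit: +33 days → 11 May 2023.
Marketing Approval Extension: 2096 days claimed exceeds the 1476-day cap, so +1476 days → 26 May 2027.
Prosecution Delay Deduction: −179 days → 28 November 2026.

2026-11-28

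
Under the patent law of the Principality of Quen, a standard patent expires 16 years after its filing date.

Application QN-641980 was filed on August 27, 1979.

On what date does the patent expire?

Filing date + 16 years → 27 August 1995.

August 27, 1995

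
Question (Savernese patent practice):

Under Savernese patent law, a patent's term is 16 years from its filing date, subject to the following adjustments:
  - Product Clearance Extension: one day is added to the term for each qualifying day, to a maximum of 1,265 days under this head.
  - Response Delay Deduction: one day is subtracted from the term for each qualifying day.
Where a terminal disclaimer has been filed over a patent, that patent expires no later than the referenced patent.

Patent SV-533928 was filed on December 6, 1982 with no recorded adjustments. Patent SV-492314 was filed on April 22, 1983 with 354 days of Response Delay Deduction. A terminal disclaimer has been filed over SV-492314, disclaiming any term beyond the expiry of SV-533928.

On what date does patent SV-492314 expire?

Natural term of SV-492314:
  Base: filing + 16 years → 22 April 1999.
  Response Delay Deduction: −354 days → 3 May 1998.
Expiry of referenced patent SV-533928:
  Base: filing + 16 years → 6 December 1998.
Terminal disclaimer: SV-492314 expires on the earlier of 3 May 1998 and 6 December 1998.

May 3, 1998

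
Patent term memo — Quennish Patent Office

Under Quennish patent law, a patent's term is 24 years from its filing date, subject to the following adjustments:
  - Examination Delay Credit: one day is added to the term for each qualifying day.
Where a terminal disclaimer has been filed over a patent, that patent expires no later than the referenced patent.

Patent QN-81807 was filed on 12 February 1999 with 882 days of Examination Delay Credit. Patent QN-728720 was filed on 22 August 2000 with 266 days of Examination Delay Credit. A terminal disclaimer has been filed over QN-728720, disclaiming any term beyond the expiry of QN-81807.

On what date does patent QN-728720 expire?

Natural term of QN-728720:
  Base: filing + 24 years → 22 August 2024.
  Examination Delay Credit: +266 days → 15 May 2025.
Expiry of referenced patent QN-81807:
  Base: filing + 24 years → 12 February 2023.
  Examination Delay Credit: +882 days → 13 July 2025.
Terminal disclaimer: QN-728720 expires on the earlier of 15 May 2025 and 13 July 2025.

2025-05-15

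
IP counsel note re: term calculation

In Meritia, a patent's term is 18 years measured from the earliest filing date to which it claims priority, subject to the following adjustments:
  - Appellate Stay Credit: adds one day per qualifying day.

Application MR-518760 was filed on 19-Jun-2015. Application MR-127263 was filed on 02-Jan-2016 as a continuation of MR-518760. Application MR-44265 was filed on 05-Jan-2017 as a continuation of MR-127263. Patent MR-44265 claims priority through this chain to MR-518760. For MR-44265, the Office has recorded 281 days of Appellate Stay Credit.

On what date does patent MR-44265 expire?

March 27, 2034

Earliest priority filing: 19 June 2015.
Base term: 19 June 2015 + 18 years → 19 June 2033.
Appellate Stay Credit: +281 days → 27 March 2034.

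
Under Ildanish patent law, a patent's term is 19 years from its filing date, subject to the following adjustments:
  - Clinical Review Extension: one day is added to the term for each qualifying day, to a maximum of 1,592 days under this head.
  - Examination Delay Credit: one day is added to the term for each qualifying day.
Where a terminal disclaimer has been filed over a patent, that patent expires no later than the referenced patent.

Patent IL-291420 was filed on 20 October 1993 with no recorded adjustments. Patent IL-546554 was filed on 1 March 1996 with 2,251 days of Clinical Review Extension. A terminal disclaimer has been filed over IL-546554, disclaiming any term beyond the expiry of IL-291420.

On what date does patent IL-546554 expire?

October 20, 2012

Natural term of IL-546554:
  Base: filing + 19 years → 1 March 2015.
  Clinical Review Extension: 2251 days claimed exceeds the 1592-day cap, so +1592 days → 10 July 2019.
Expiry of referenced patent IL-291420:
  Base: filing + 19 years → 20 October 2012.
Terminal disclaimer: IL-546554 expires on the earlier of 10 July 2019 and 20 October 2012.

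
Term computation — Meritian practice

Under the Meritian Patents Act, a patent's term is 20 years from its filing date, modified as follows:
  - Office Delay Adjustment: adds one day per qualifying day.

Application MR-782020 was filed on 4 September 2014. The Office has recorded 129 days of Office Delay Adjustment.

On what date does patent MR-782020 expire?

January 11, 2035

Base term: filing date + 20 years → 4 September 2034.
Office Delay Adjustment: +129 days → 11 January 2035.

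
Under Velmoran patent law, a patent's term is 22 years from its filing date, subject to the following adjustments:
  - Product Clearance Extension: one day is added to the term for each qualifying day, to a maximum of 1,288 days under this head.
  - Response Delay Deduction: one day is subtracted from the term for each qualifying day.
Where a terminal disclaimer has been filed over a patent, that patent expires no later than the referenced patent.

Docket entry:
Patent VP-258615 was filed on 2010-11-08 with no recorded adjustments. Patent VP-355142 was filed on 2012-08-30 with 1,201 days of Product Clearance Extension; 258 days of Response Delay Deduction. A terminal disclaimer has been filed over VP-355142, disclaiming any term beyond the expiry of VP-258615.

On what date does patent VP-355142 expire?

Natural term of VP-355142:
  Base: filing + 22 years → 30 August 2034.
  Product Clearance Extension: 1201 days (within the 1288-day cap) → +1201 days → 13 December 2037.
  Response Delay Deduction: −258 days → 30 March 2037.
Expiry of referenced patent VP-258615:
  Base: filing + 22 years → 8 November 2032.
Terminal disclaimer: VP-355142 expires on the earlier of 30 March 2037 and 8 November 2032.

November 8, 2032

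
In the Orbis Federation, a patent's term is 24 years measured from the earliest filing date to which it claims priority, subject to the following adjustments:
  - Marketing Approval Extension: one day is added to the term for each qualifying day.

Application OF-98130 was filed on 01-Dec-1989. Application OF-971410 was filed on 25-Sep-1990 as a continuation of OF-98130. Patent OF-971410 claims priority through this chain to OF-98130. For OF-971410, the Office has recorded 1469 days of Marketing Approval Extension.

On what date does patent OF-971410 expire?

Earliest priority filing: 1 December 1989.
Base term: 1 December 1989 + 24 years → 1 December 2013.
Marketing Approval Extension: +1469 days → 9 December 2017.

2017-12-09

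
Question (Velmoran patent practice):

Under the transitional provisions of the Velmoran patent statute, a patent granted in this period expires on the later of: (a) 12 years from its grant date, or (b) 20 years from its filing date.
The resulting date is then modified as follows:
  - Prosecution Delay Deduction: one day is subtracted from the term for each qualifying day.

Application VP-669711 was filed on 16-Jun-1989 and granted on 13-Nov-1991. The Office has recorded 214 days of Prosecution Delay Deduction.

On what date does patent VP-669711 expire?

(a) grant + 12 years → 13 November 2003.
(b) filing + 20 years → 16 June 2009.
Later of the two: 16 June 2009.
Prosecution Delay Deduction: −214 days → 14 November 2008.

2008-11-14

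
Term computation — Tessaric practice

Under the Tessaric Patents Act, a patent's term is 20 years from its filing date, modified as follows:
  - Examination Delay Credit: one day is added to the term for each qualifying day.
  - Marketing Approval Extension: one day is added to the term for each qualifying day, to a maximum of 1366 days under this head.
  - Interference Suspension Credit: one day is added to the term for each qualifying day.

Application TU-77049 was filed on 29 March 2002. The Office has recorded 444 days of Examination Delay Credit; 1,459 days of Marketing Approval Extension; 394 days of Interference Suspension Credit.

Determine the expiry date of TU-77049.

Base term: filing date + 20 years → 29 March 2022.
Examination Delay Credit: +444 days → 16 June 2023.
Marketing Approval Extension: 1459 days claimed exceeds the 1366-day cap, so +1366 days → 13 March 2027.
Interference Suspension Credit: +394 days → 10 April 2028.

April 10, 2028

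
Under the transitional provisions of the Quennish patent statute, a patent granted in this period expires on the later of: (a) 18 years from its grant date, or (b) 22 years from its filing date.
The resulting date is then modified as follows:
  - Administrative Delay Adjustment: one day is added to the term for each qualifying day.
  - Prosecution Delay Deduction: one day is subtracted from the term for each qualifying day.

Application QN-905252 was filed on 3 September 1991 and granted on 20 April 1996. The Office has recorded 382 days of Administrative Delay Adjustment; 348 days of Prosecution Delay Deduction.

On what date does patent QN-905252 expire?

2014-05-24

(a) grant + 18 years → 20 April 2014.
(b) filing + 22 years → 3 September 2013.
Later of the two: 20 April 2014.
Administrative Delay Adjustment: +382 days → 7 May 2015.
Prosecution Delay Deduction: −348 days → 24 May 2014.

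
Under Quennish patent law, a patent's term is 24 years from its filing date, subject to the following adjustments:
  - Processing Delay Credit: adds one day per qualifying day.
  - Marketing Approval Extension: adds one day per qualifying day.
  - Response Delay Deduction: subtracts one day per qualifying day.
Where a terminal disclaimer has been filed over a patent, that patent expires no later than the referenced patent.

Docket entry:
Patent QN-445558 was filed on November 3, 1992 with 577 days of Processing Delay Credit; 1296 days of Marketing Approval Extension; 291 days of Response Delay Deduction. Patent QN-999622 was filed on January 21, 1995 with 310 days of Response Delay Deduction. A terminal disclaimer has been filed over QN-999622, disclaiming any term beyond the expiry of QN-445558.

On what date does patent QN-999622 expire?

Natural term of QN-999622:
  Base: filing + 24 years → 21 January 2019.
  Response Delay Deduction: −310 days → 17 March 2018.
Expiry of referenced patent QN-445558:
  Base: filing + 24 years → 3 November 2016.
  Processing Delay Credit: +577 days → 3 June 2018.
  Marketing Approval Extension: +1296 days → 20 December 2021.
  Response Delay Deduction: −291 days → 4 March 2021.
Terminal disclaimer: QN-999622 expires on the earlier of 17 March 2018 and 4 March 2021.

March 17, 2018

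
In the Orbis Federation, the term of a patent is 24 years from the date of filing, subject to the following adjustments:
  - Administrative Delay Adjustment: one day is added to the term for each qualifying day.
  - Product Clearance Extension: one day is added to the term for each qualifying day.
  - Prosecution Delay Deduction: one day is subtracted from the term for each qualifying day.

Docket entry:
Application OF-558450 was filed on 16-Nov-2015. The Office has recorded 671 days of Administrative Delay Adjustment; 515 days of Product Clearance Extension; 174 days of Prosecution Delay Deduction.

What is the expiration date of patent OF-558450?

Base term: filing date + 24 years → 16 November 2039.
Administrative Delay Adjustment: +671 days → 17 September 2041.
Product Clearance Extension: +515 days → 14 February 2043.
Prosecution Delay Deduction: −174 days → 24 August 2042.

August 24, 2042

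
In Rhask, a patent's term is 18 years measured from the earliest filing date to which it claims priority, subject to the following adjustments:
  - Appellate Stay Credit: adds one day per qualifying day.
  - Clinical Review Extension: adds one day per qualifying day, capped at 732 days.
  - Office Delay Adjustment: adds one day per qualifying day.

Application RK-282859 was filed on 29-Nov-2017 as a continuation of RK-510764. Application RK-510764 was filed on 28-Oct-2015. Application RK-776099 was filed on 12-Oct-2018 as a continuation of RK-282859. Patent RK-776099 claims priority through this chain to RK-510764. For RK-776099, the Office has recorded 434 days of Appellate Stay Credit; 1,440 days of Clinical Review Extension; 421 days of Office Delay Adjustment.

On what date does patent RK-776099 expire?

Earliest priority filing: 28 October 2015.
Base term: 28 October 2015 + 18 years → 28 October 2033.
Appellate Stay Credit: +434 days → 5 January 2035.
Clinical Review Extension: 1440 days claimed exceeds the 732-day cap, so +732 days → 6 January 2037.
Office Delay Adjustment: +421 days → 3 March 2038.

March 3, 2038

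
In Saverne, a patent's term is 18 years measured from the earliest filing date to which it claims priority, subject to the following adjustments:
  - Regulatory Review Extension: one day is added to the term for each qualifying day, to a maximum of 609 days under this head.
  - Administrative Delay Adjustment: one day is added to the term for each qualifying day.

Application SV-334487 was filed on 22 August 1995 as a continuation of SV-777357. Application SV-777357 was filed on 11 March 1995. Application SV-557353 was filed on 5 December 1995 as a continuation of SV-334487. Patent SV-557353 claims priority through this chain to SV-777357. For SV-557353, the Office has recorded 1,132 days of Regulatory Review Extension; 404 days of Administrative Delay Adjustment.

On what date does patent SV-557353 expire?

December 19, 2015

Earliest priority filing: 11 March 1995.
Base term: 11 March 1995 + 18 years → 11 March 2013.
Regulatory Review Extension: 1132 days claimed exceeds the 609-day cap, so +609 days → 10 November 2014.
Administrative Delay Adjustment: +404 days → 19 December 2015.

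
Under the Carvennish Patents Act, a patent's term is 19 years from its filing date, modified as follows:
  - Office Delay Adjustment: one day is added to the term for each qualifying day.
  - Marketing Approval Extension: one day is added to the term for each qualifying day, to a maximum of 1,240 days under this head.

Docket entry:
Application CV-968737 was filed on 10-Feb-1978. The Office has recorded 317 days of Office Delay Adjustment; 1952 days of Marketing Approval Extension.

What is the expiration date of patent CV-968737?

2001-05-17

Base term: filing date + 19 years → 10 February 1997.
Office Delay Adjustment: +317 days → 24 December 1997.
Marketing Approval Extension: 1952 days claimed exceeds the 1240-day cap, so +1240 days → 17 May 2001.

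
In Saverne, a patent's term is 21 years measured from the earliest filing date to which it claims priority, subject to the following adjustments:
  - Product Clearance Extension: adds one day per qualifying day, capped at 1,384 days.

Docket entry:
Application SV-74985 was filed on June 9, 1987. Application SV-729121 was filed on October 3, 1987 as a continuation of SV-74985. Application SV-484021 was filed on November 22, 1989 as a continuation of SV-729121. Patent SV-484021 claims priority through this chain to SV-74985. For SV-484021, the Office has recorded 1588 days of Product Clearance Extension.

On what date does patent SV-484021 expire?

March 24, 2012

Earliest priority filing: 9 June 1987.
Base term: 9 June 1987 + 21 years → 9 June 2008.
Product Clearance Extension: 1588 days claimed exceeds the 1384-day cap, so +1384 days → 24 March 2012.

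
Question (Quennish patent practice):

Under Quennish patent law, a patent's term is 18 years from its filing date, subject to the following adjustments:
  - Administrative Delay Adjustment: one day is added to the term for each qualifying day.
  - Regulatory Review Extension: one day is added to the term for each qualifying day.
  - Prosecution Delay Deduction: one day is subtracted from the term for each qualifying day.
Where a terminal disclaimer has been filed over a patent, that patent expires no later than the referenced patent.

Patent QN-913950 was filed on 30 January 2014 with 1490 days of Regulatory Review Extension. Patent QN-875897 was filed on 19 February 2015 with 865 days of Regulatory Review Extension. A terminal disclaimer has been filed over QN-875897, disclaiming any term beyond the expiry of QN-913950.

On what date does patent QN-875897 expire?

Natural term of QN-875897:
  Base: filing + 18 years → 19 February 2033.
  Regulatory Review Extension: +865 days → 4 July 2035.
Expiry of referenced patent QN-913950:
  Base: filing + 18 years → 30 January 2032.
  Regulatory Review Extension: +1490 days → 28 February 2036.
Terminal disclaimer: QN-875897 expires on the earlier of 4 July 2035 and 28 February 2036.

July 4, 2035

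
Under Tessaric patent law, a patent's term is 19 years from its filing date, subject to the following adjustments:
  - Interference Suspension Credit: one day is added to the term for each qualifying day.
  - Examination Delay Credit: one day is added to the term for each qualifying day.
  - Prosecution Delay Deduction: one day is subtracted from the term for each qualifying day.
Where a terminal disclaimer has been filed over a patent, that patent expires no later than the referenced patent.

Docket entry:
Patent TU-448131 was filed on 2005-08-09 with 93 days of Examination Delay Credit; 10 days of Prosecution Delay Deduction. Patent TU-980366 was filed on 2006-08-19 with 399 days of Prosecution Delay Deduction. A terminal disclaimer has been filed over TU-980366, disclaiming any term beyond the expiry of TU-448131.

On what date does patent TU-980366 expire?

Natural term of TU-980366:
  Base: filing + 19 years → 19 August 2025.
  Prosecution Delay Deduction: −399 days → 16 July 2024.
Expiry of referenced patent TU-448131:
  Base: filing + 19 years → 9 August 2024.
  Examination Delay Credit: +93 days → 10 November 2024.
  Prosecution Delay Deduction: −10 days → 31 October 2024.
Terminal disclaimer: TU-980366 expires on the earlier of 16 July 2024 and 31 October 2024.

July 16, 2024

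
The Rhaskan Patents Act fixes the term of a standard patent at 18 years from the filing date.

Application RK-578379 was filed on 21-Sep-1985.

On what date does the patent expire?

Filing date + 18 years → 21 September 2003.

2003-09-21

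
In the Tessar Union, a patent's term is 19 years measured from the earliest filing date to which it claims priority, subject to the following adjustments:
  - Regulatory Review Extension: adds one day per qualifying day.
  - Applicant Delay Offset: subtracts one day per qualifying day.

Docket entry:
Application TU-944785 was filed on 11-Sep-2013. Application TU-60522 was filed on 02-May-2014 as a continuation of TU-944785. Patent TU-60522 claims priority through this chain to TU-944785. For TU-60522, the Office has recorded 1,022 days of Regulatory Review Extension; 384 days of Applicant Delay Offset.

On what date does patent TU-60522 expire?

Earliest priority filing: 11 September 2013.
Base term: 11 September 2013 + 19 years → 11 September 2032.
Regulatory Review Extension: +1022 days → 30 June 2035.
Applicant Delay Offset: −384 days → 11 June 2034.

2034-06-11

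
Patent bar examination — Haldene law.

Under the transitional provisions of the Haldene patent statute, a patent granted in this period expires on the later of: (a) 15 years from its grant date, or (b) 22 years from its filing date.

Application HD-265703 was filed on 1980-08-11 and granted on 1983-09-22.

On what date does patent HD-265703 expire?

(a) grant + 15 years → 22 September 1998.
(b) filing + 22 years → 11 August 2002.
Later of the two: 11 August 2002.

August 11, 2002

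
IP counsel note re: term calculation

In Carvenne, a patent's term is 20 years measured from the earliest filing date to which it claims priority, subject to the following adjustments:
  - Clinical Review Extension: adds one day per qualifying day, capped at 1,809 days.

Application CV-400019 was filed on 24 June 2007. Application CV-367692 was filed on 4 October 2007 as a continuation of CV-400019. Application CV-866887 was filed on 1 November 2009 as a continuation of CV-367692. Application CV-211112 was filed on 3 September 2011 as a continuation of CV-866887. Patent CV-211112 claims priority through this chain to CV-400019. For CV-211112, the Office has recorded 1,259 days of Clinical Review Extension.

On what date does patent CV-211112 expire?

Earliest priority filing: 24 June 2007.
Base term: 24 June 2007 + 20 years → 24 June 2027.
Clinical Review Extension: 1259 days (within the 1809-day cap) → +1259 days → 4 December 2030.

December 4, 2030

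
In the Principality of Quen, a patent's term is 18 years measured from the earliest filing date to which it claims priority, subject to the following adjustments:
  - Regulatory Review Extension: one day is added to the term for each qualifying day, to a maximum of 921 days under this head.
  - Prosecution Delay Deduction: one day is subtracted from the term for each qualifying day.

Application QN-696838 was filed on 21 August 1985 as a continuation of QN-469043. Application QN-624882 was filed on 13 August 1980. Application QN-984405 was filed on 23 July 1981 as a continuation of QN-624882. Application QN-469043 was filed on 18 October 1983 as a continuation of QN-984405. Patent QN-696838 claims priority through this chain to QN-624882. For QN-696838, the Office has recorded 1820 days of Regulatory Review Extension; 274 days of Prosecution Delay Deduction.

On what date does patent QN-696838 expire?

2000-05-21

Earliest priority filing: 13 August 1980.
Base term: 13 August 1980 + 18 years → 13 August 1998.
Regulatory Review Extension: 1820 days claimed exceeds the 921-day cap, so +921 days → 19 February 2001.
Prosecution Delay Deduction: −274 days → 21 May 2000.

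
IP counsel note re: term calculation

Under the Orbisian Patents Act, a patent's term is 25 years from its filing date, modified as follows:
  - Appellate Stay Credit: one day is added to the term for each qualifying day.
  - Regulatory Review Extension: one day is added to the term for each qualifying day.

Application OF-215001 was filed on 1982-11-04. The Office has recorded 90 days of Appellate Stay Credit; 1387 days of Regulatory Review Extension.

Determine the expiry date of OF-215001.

2011-11-20

Base term: filing date + 25 years → 4 November 2007.
Appellate Stay Credit: +90 days → 2 February 2008.
Regulatory Review Extension: +1387 days → 20 November 2011.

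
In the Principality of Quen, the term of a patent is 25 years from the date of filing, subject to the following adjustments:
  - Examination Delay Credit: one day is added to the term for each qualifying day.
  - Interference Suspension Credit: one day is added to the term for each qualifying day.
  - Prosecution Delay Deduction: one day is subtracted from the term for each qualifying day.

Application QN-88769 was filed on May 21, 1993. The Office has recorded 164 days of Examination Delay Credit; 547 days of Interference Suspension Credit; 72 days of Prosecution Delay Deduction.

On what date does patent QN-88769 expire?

2020-02-19

Base term: filing date + 25 years → 21 May 2018.
Examination Delay Credit: +164 days → 1 November 2018.
Interference Suspension Credit: +547 days → 1 May 2020.
Prosecution Delay Deduction: −72 days → 19 February 2020.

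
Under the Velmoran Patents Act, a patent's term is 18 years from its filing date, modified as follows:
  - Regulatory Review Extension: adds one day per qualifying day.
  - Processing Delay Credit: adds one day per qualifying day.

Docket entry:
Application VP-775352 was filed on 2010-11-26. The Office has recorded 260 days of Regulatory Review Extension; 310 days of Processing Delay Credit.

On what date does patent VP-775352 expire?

Base term: filing date + 18 years → 26 November 2028.
Regulatory Review Extension: +260 days → 13 August 2029.
Processing Delay Credit: +310 days → 19 June 2030.

2030-06-19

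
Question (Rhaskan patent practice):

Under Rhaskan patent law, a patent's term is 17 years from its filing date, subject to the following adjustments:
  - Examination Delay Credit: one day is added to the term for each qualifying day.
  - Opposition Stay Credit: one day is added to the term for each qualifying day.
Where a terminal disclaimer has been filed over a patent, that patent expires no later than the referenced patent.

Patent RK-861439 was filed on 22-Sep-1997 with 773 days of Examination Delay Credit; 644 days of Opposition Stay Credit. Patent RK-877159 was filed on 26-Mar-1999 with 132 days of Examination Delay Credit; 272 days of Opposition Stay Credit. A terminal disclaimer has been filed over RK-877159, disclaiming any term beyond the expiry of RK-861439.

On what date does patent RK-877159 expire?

Natural term of RK-877159:
  Base: filing + 17 years → 26 March 2016.
  Examination Delay Credit: +132 days → 5 August 2016.
  Opposition Stay Credit: +272 days → 4 May 2017.
Expiry of referenced patent RK-861439:
  Base: filing + 17 years → 22 September 2014.
  Examination Delay Credit: +773 days → 3 November 2016.
  Opposition Stay Credit: +644 days → 9 August 2018.
Terminal disclaimer: RK-877159 expires on the earlier of 4 May 2017 and 9 August 2018.

May 4, 2017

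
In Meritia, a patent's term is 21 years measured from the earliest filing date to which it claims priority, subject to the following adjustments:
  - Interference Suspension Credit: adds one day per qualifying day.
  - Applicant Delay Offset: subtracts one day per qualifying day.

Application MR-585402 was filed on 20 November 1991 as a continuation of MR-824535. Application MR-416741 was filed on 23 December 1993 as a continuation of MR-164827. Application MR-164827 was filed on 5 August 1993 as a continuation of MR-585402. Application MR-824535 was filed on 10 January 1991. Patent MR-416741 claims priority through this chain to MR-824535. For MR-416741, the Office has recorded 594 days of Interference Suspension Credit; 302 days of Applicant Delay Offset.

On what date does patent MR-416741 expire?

2012-10-28

Earliest priority filing: 10 January 1991.
Base term: 10 January 1991 + 21 years → 10 January 2012.
Interference Suspension Credit: +594 days → 26 August 2013.
Applicant Delay Offset: −302 days → 28 October 2012.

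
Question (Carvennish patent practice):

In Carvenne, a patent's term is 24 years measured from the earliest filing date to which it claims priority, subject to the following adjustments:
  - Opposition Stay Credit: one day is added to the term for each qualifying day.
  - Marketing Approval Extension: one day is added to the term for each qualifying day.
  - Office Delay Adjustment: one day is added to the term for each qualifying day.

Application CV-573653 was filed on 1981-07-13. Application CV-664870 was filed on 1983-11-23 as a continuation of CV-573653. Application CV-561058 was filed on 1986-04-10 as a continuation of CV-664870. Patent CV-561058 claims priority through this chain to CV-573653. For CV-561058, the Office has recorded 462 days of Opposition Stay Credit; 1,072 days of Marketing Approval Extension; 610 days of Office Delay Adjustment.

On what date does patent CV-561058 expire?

Earliest priority filing: 13 July 1981.
Base term: 13 July 1981 + 24 years → 13 July 2005.
Opposition Stay Credit: +462 days → 18 October 2006.
Marketing Approval Extension: +1072 days → 24 September 2009.
Office Delay Adjustment: +610 days → 27 May 2011.

May 27, 2011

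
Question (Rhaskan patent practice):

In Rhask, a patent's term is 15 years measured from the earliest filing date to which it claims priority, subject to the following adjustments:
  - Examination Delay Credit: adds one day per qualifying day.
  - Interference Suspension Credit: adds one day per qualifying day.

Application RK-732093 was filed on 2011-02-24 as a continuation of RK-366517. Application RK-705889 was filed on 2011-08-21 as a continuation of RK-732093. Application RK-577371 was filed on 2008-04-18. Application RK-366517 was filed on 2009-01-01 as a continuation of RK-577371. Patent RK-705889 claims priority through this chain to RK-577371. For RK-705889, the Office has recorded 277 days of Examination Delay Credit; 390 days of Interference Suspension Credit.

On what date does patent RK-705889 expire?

Earliest priority filing: 18 April 2008.
Base term: 18 April 2008 + 15 years → 18 April 2023.
Examination Delay Credit: +277 days → 20 January 2024.
Interference Suspension Credit: +390 days → 13 February 2025.

2025-02-13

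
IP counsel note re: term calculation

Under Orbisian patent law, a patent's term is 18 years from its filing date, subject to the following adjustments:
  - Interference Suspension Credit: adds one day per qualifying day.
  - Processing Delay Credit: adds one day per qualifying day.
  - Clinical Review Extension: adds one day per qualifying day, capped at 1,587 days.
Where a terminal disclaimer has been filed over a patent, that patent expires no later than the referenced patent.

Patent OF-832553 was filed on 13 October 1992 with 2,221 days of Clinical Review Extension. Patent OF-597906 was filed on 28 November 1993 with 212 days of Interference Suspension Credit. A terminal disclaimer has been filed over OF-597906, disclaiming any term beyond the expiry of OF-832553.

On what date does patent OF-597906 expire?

Natural term of OF-597906:
  Base: filing + 18 years → 28 November 2011.
  Interference Suspension Credit: +212 days → 27 June 2012.
Expiry of referenced patent OF-832553:
  Base: filing + 18 years → 13 October 2010.
  Clinical Review Extension: 2221 days claimed exceeds the 1587-day cap, so +1587 days → 16 February 2015.
Terminal disclaimer: OF-597906 expires on the earlier of 27 June 2012 and 16 February 2015.

2012-06-27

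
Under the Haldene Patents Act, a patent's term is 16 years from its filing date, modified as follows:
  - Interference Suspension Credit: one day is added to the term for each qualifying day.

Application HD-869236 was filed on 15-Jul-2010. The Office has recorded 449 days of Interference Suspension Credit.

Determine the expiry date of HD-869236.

Base term: filing date + 16 years → 15 July 2026.
Interference Suspension Credit: +449 days → 7 October 2027.

2027-10-07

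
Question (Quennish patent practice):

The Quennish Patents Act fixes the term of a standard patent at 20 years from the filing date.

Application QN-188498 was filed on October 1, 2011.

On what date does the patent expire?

2031-10-01

Filing date + 20 years → 1 October 2031.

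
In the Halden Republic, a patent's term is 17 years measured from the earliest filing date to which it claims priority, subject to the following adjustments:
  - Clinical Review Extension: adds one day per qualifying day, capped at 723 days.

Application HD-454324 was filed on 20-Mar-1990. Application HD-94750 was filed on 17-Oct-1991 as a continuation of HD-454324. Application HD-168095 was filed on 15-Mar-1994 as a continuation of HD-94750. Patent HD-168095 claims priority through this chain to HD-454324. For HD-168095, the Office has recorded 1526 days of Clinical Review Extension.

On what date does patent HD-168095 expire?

Earliest priority filing: 20 March 1990.
Base term: 20 March 1990 + 17 years → 20 March 2007.
Clinical Review Extension: 1526 days claimed exceeds the 723-day cap, so +723 days → 12 March 2009.

2009-03-12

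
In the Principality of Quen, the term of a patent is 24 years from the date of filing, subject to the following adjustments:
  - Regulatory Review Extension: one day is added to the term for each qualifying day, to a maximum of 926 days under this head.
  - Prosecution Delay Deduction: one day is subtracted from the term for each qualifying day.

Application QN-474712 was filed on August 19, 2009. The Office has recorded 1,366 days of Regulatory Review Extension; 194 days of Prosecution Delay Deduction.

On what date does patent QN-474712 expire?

August 21, 2035

Base term: filing date + 24 years → 19 August 2033.
Regulatory Review Extension: 1366 days claimed exceeds the 926-day cap, so +926 days → 2 March 2036.
Prosecution Delay Deduction: −194 days → 21 August 2035.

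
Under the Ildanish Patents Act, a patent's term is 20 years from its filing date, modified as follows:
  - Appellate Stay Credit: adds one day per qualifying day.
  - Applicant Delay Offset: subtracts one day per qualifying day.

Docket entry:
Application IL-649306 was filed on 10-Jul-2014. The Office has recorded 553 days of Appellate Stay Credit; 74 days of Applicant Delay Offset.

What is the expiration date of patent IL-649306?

Base term: filing date + 20 years → 10 July 2034.
Appellate Stay Credit: +553 days → 14 January 2036.
Applicant Delay Offset: −74 days → 1 November 2035.

November 1, 2035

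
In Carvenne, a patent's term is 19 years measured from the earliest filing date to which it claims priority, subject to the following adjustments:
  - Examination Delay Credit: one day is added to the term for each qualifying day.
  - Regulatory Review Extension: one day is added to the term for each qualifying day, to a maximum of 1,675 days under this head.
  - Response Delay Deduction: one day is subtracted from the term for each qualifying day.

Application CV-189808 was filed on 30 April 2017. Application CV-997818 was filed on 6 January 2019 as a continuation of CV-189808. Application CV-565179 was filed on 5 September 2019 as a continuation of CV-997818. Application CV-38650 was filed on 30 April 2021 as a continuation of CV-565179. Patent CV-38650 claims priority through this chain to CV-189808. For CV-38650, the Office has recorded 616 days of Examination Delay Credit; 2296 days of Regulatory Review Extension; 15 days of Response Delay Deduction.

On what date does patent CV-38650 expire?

2042-07-24

Earliest priority filing: 30 April 2017.
Base term: 30 April 2017 + 19 years → 30 April 2036.
Examination Delay Credit: +616 days → 6 January 2038.
Regulatory Review Extension: 2296 days claimed exceeds the 1675-day cap, so +1675 days → 8 August 2042.
Response Delay Deduction: −15 days → 24 July 2042.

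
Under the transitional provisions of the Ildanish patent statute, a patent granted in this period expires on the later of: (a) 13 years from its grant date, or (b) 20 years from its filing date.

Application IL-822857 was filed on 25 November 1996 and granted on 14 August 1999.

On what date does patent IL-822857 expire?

2016-11-25

(a) grant + 13 years → 14 August 2012.
(b) filing + 20 years → 25 November 2016.
Later of the two: 25 November 2016.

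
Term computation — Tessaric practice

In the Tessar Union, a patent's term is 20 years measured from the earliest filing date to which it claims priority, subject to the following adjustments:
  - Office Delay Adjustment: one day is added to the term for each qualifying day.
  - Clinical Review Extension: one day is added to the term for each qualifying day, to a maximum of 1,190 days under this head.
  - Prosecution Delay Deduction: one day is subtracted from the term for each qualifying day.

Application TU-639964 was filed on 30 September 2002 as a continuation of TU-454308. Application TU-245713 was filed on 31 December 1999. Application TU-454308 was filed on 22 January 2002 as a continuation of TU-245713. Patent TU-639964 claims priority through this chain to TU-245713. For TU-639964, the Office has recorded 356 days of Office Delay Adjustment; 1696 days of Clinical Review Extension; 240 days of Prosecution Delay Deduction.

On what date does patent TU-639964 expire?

July 29, 2023

Earliest priority filing: 31 December 1999.
Base term: 31 December 1999 + 20 years → 31 December 2019.
Office Delay Adjustment: +356 days → 21 December 2020.
Clinical Review Extension: 1696 days claimed exceeds the 1190-day cap, so +1190 days → 25 March 2024.
Prosecution Delay Deduction: −240 days → 29 July 2023.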